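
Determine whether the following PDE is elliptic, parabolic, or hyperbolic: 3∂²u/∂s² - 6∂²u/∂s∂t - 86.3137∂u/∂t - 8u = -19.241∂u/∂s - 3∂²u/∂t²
Rewriting in standard form: 3∂²u/∂s² - 6∂²u/∂s∂t + 3∂²u/∂t² + 19.241∂u/∂s - 86.3137∂u/∂t - 8u = 0. Coefficients: A = 3, B = -6, C = 3. B² - 4AC = 0, which is zero, so the equation is parabolic.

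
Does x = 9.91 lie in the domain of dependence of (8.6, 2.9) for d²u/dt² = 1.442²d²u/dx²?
Yes. The domain of dependence is [4.4182, 12.7818], and 9.91 ∈ [4.4182, 12.7818].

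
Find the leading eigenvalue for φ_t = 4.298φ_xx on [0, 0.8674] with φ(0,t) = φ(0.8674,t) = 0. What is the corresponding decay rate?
Eigenvalues: λₙ = 4.298n²π²/0.8674².
First three modes:
  n=1: λ₁ = 4.298π²/0.8674² ≈ 56.38
  n=2: λ₂ = 17.192π²/0.8674² ≈ 225.521 (4× faster decay)
  n=3: λ₃ = 38.682π²/0.8674² ≈ 507.423 (9× faster decay)
As t → ∞, higher modes decay exponentially faster. The n=1 mode dominates: φ ~ c₁ sin(πx/0.8674) e^{-λ₁t}.
Decay rate: λ₁ = 4.298π²/0.8674² ≈ 56.38.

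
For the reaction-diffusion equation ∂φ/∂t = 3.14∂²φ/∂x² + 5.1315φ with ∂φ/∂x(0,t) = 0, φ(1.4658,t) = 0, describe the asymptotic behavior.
φ grows unboundedly. Reaction dominates diffusion (r=5.1315 > κπ²/(4L²)≈3.61); solution grows exponentially.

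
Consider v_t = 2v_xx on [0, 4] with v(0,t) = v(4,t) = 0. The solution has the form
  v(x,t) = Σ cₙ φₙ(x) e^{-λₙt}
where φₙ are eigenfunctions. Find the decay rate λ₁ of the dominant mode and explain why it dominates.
Eigenvalues: λₙ = 2n²π²/4².
First three modes:
  n=1: λ₁ = 2π²/4² ≈ 1.234
  n=2: λ₂ = 8π²/4² ≈ 4.935 (4× faster decay)
  n=3: λ₃ = 18π²/4² ≈ 11.103 (9× faster decay)
As t → ∞, higher modes decay exponentially faster. The n=1 mode dominates: v ~ c₁ sin(πx/4) e^{-λ₁t}.
Decay rate: λ₁ = 2π²/4² ≈ 1.234.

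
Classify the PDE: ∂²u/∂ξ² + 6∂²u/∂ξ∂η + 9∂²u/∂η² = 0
A = 1, B = 6, C = 9. Discriminant B² - 4AC = 0. Since 0 = 0, parabolic.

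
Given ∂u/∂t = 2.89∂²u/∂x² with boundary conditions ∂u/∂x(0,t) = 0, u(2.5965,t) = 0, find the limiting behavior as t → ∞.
u → 0. Heat escapes through the Dirichlet boundary.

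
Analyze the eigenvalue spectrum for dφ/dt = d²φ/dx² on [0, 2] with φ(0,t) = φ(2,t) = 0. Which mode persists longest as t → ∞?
Eigenvalues: λₙ = n²π²/2².
First three modes:
  n=1: λ₁ = π²/2² ≈ 2.467
  n=2: λ₂ = 4π²/2² ≈ 9.87 (4× faster decay)
  n=3: λ₃ = 9π²/2² ≈ 22.207 (9× faster decay)
As t → ∞, higher modes decay exponentially faster. The n=1 mode dominates: φ ~ c₁ sin(πx/2) e^{-λ₁t}.
Decay rate: λ₁ = π²/2² ≈ 2.467.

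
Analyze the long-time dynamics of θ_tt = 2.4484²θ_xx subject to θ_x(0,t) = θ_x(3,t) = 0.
Long-time behavior: θ oscillates about a mean that drifts linearly in t (generically unbounded; no decay). There is no damping, so the nonconstant modes persist as standing waves (energy conserved, no decay). But with Neumann conditions at both ends the constant mode has eigenvalue 0: the spatial mean M(t) of θ satisfies M'' = 0, so M(t) = M(0) + M'(0)·t. Unless the initial velocity has zero mean (∫θ_t(x,0)dx = 0), the solution grows linearly in t (unbounded, though not exponentially); if it does have zero mean, the solution stays bounded and simply oscillates.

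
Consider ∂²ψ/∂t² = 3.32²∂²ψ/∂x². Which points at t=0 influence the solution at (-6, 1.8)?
Domain of dependence: [-11.976, -0.024]. Signals travel at speed 3.32, so data within |x - -6| ≤ 3.32·1.8 = 5.976 can reach the point.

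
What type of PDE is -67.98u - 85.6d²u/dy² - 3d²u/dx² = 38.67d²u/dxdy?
Rewriting in standard form: -3d²u/dx² - 38.67d²u/dxdy - 85.6d²u/dy² - 67.98u = 0. With A = -3, B = -38.67, C = -85.6, the discriminant is 468.1689. This is a hyperbolic PDE.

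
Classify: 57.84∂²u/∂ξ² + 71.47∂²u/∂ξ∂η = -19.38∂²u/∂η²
Rewriting in standard form: 57.84∂²u/∂ξ² + 71.47∂²u/∂ξ∂η + 19.38∂²u/∂η² = 0. Hyperbolic (discriminant = 624.2041).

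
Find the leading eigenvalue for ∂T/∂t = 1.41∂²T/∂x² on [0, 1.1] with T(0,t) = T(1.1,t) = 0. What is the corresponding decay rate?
Eigenvalues: λₙ = 1.41n²π²/1.1².
First three modes:
  n=1: λ₁ = 1.41π²/1.1² ≈ 11.501
  n=2: λ₂ = 5.64π²/1.1² ≈ 46.004 (4× faster decay)
  n=3: λ₃ = 12.69π²/1.1² ≈ 103.508 (9× faster decay)
As t → ∞, higher modes decay exponentially faster. The n=1 mode dominates: T ~ c₁ sin(πx/1.1) e^{-λ₁t}.
Decay rate: λ₁ = 1.41π²/1.1² ≈ 11.501.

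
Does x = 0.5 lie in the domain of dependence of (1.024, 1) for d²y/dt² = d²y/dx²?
Yes. The domain of dependence is [0.024, 2.024], and 0.5 ∈ [0.024, 2.024].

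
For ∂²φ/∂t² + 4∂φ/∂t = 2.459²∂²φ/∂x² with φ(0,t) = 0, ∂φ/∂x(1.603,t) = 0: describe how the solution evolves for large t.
φ → 0. Damping (γ=4) dissipates energy; oscillations decay exponentially.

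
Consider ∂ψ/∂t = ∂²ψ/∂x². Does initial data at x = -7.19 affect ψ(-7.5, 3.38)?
Yes, for any finite x. The heat equation has infinite propagation speed, so all initial data affects all points at any t > 0.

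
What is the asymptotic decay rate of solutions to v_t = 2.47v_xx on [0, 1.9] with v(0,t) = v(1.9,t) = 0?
Eigenvalues: λₙ = 2.47n²π²/1.9².
First three modes:
  n=1: λ₁ = 2.47π²/1.9² ≈ 6.753
  n=2: λ₂ = 9.88π²/1.9² ≈ 27.012 (4× faster decay)
  n=3: λ₃ = 22.23π²/1.9² ≈ 60.776 (9× faster decay)
As t → ∞, higher modes decay exponentially faster. The n=1 mode dominates: v ~ c₁ sin(πx/1.9) e^{-λ₁t}.
Decay rate: λ₁ = 2.47π²/1.9² ≈ 6.753.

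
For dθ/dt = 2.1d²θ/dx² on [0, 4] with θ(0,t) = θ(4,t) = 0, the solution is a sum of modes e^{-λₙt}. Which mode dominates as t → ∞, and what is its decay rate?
Eigenvalues: λₙ = 2.1n²π²/4².
First three modes:
  n=1: λ₁ = 2.1π²/4² ≈ 1.295
  n=2: λ₂ = 8.4π²/4² ≈ 5.182 (4× faster decay)
  n=3: λ₃ = 18.9π²/4² ≈ 11.658 (9× faster decay)
As t → ∞, higher modes decay exponentially faster. The n=1 mode dominates: θ ~ c₁ sin(πx/4) e^{-λ₁t}.
Decay rate: λ₁ = 2.1π²/4² ≈ 1.295.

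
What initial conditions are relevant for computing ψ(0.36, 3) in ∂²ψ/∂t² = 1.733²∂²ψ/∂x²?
Domain of dependence: [-4.839, 5.559]. Signals travel at speed 1.733, so data within |x - 0.36| ≤ 1.733·3 = 5.199 can reach the point.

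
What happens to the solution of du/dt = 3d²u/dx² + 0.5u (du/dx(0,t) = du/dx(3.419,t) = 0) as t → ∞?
u grows unboundedly. With Neumann BCs the constant mode has diffusion eigenvalue 0, so any r > 0 makes it grow like e^(0.5t); solution grows exponentially.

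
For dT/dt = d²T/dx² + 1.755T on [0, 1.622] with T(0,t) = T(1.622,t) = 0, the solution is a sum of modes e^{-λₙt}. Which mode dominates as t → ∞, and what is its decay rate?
Eigenvalues: λₙ = n²π²/1.622² - 1.755.
First three modes:
  n=1: λ₁ = π²/1.622² - 1.755 ≈ 1.996
  n=2: λ₂ = 4π²/1.622² - 1.755 ≈ 13.251
  n=3: λ₃ = 9π²/1.622² - 1.755 ≈ 32.008
Since π²/1.622² ≈ 3.751 > 1.755, all λₙ > 0.
The n=1 mode decays slowest → dominates as t → ∞.
Asymptotic: T ~ c₁ sin(πx/1.622) e^{-λ₁t} with decay rate λ₁ ≈ 1.996.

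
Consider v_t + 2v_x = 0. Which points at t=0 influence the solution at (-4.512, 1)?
A single point: x = -6.512. The characteristic through (-4.512, 1) is x - 2t = const, so x = -4.512 - 2·1 = -6.512.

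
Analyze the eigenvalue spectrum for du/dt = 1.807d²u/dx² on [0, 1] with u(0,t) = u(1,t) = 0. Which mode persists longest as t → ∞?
Eigenvalues: λₙ = 1.807n²π².
First three modes:
  n=1: λ₁ = 1.807π² ≈ 17.834
  n=2: λ₂ = 7.228π² ≈ 71.338 (4× faster decay)
  n=3: λ₃ = 16.263π² ≈ 160.509 (9× faster decay)
As t → ∞, higher modes decay exponentially faster. The n=1 mode dominates: u ~ c₁ sin(πx) e^{-λ₁t}.
Decay rate: λ₁ = 1.807π² ≈ 17.834.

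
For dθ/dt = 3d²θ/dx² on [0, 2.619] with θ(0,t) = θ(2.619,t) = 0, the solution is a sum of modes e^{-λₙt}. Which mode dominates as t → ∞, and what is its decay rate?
Eigenvalues: λₙ = 3n²π²/2.619².
First three modes:
  n=1: λ₁ = 3π²/2.619² ≈ 4.317
  n=2: λ₂ = 12π²/2.619² ≈ 17.267 (4× faster decay)
  n=3: λ₃ = 27π²/2.619² ≈ 38.85 (9× faster decay)
As t → ∞, higher modes decay exponentially faster. The n=1 mode dominates: θ ~ c₁ sin(πx/2.619) e^{-λ₁t}.
Decay rate: λ₁ = 3π²/2.619² ≈ 4.317.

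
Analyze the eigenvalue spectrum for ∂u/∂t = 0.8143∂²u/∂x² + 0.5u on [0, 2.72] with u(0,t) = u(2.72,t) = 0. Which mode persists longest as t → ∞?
Eigenvalues: λₙ = 0.8143n²π²/2.72² - 0.5.
First three modes:
  n=1: λ₁ = 0.8143π²/2.72² - 0.5 ≈ 0.586
  n=2: λ₂ = 3.2572π²/2.72² - 0.5 ≈ 3.845
  n=3: λ₃ = 7.3287π²/2.72² - 0.5 ≈ 9.277
Since 0.8143π²/2.72² ≈ 1.086 > 0.5, all λₙ > 0.
The n=1 mode decays slowest → dominates as t → ∞.
Asymptotic: u ~ c₁ sin(πx/2.72) e^{-λ₁t} with decay rate λ₁ ≈ 0.586.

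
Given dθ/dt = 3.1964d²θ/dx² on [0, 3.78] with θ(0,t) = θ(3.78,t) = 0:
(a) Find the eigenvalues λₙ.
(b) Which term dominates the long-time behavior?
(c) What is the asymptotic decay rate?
Eigenvalues: λₙ = 3.1964n²π²/3.78².
First three modes:
  n=1: λ₁ = 3.1964π²/3.78² ≈ 2.208
  n=2: λ₂ = 12.7856π²/3.78² ≈ 8.832 (4× faster decay)
  n=3: λ₃ = 28.7676π²/3.78² ≈ 19.871 (9× faster decay)
As t → ∞, higher modes decay exponentially faster. The n=1 mode dominates: θ ~ c₁ sin(πx/3.78) e^{-λ₁t}.
Decay rate: λ₁ = 3.1964π²/3.78² ≈ 2.208.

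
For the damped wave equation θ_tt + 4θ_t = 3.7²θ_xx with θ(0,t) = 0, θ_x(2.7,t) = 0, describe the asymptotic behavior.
θ → 0. Damping (γ=4) dissipates energy; oscillations decay exponentially.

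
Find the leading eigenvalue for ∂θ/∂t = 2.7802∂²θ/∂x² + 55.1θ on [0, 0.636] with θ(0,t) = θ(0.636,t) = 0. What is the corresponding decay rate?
Eigenvalues: λₙ = 2.7802n²π²/0.636² - 55.1.
First three modes:
  n=1: λ₁ = 2.7802π²/0.636² - 55.1 ≈ 12.736
  n=2: λ₂ = 11.1208π²/0.636² - 55.1 ≈ 216.245
  n=3: λ₃ = 25.0218π²/0.636² - 55.1 ≈ 555.426
Since 2.7802π²/0.636² ≈ 67.836 > 55.1, all λₙ > 0.
The n=1 mode decays slowest → dominates as t → ∞.
Asymptotic: θ ~ c₁ sin(πx/0.636) e^{-λ₁t} with decay rate λ₁ ≈ 12.736.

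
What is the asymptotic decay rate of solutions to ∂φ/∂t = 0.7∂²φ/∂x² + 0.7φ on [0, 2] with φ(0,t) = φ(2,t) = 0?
Eigenvalues: λₙ = 0.7n²π²/2² - 0.7.
First three modes:
  n=1: λ₁ = 0.7π²/2² - 0.7 ≈ 1.027
  n=2: λ₂ = 2.8π²/2² - 0.7 ≈ 6.209
  n=3: λ₃ = 6.3π²/2² - 0.7 ≈ 14.845
Since 0.7π²/2² ≈ 1.727 > 0.7, all λₙ > 0.
The n=1 mode decays slowest → dominates as t → ∞.
Asymptotic: φ ~ c₁ sin(πx/2) e^{-λ₁t} with decay rate λ₁ ≈ 1.027.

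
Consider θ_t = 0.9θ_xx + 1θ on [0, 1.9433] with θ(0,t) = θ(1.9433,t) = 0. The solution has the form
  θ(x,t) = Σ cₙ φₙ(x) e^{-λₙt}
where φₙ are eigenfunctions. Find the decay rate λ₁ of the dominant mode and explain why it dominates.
Eigenvalues: λₙ = 0.9n²π²/1.9433² - 1.
First three modes:
  n=1: λ₁ = 0.9π²/1.9433² - 1 ≈ 1.352
  n=2: λ₂ = 3.6π²/1.9433² - 1 ≈ 8.409
  n=3: λ₃ = 8.1π²/1.9433² - 1 ≈ 20.169
Since 0.9π²/1.9433² ≈ 2.352 > 1, all λₙ > 0.
The n=1 mode decays slowest → dominates as t → ∞.
Asymptotic: θ ~ c₁ sin(πx/1.9433) e^{-λ₁t} with decay rate λ₁ ≈ 1.352.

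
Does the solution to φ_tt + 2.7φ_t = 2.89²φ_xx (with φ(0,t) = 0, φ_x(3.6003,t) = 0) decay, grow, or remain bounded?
φ → 0. Damping (γ=2.7) dissipates energy; oscillations decay exponentially.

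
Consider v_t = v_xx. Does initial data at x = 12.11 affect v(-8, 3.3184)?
Yes, for any finite x. The heat equation has infinite propagation speed, so all initial data affects all points at any t > 0.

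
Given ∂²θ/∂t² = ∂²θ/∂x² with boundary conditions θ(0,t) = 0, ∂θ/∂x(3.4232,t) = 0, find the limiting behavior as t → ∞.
θ oscillates (no decay). Energy is conserved; the solution oscillates indefinitely as standing waves.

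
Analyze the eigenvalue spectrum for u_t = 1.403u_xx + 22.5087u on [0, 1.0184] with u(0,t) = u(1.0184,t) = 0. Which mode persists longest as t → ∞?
Eigenvalues: λₙ = 1.403n²π²/1.0184² - 22.5087.
First three modes:
  n=1: λ₁ = 1.403π²/1.0184² - 22.5087 ≈ -9.157
  n=2: λ₂ = 5.612π²/1.0184² - 22.5087 ≈ 30.896
  n=3: λ₃ = 12.627π²/1.0184² - 22.5087 ≈ 97.652
Since 1.403π²/1.0184² ≈ 13.351 < 22.5087, λ₁ < 0.
The n=1 mode grows fastest (−λₙ is largest for n=1) → dominates.
Asymptotic: u ~ c₁ sin(πx/1.0184) e^{9.157t} (exponential growth at rate −λ₁ ≈ 9.157).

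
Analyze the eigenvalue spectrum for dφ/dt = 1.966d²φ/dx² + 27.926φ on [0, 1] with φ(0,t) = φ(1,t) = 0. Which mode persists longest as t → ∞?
Eigenvalues: λₙ = 1.966n²π²/1² - 27.926.
First three modes:
  n=1: λ₁ = 1.966π² - 27.926 ≈ -8.522
  n=2: λ₂ = 7.864π² - 27.926 ≈ 49.689
  n=3: λ₃ = 17.694π² - 27.926 ≈ 146.707
Since 1.966π² ≈ 19.404 < 27.926, λ₁ < 0.
The n=1 mode grows fastest (−λₙ is largest for n=1) → dominates.
Asymptotic: φ ~ c₁ sin(πx/1) e^{8.522t} (exponential growth at rate −λ₁ ≈ 8.522).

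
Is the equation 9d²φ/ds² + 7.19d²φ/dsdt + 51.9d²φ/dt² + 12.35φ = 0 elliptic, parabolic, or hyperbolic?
Computing B² - 4AC with A = 9, B = 7.19, C = 51.9: discriminant = -1816.7039 (negative). Answer: elliptic.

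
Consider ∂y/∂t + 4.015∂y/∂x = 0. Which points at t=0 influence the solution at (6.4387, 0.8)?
A single point: x = 3.2267. The characteristic through (6.4387, 0.8) is x - 4.015t = const, so x = 6.4387 - 4.015·0.8 = 3.2267.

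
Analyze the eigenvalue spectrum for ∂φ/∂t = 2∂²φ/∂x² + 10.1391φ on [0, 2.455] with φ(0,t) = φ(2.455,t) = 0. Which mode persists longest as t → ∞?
Eigenvalues: λₙ = 2n²π²/2.455² - 10.1391.
First three modes:
  n=1: λ₁ = 2π²/2.455² - 10.1391 ≈ -6.864
  n=2: λ₂ = 8π²/2.455² - 10.1391 ≈ 2.961
  n=3: λ₃ = 18π²/2.455² - 10.1391 ≈ 19.337
Since 2π²/2.455² ≈ 3.275 < 10.1391, λ₁ < 0.
The n=1 mode grows fastest (−λₙ is largest for n=1) → dominates.
Asymptotic: φ ~ c₁ sin(πx/2.455) e^{6.864t} (exponential growth at rate −λ₁ ≈ 6.864).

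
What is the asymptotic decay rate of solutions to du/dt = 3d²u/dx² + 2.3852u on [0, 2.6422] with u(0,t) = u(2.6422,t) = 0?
Eigenvalues: λₙ = 3n²π²/2.6422² - 2.3852.
First three modes:
  n=1: λ₁ = 3π²/2.6422² - 2.3852 ≈ 1.856
  n=2: λ₂ = 12π²/2.6422² - 2.3852 ≈ 14.58
  n=3: λ₃ = 27π²/2.6422² - 2.3852 ≈ 35.786
Since 3π²/2.6422² ≈ 4.241 > 2.3852, all λₙ > 0.
The n=1 mode decays slowest → dominates as t → ∞.
Asymptotic: u ~ c₁ sin(πx/2.6422) e^{-λ₁t} with decay rate λ₁ ≈ 1.856.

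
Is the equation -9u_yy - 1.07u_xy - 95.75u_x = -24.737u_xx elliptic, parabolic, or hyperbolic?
Rewriting in standard form: 24.737u_xx - 1.07u_xy - 9u_yy - 95.75u_x = 0. Computing B² - 4AC with A = 24.737, B = -1.07, C = -9: discriminant = 891.6769 (positive). Answer: hyperbolic.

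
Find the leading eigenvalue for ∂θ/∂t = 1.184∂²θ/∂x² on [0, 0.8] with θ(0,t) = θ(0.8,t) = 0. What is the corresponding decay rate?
Eigenvalues: λₙ = 1.184n²π²/0.8².
First three modes:
  n=1: λ₁ = 1.184π²/0.8² ≈ 18.259
  n=2: λ₂ = 4.736π²/0.8² ≈ 73.035 (4× faster decay)
  n=3: λ₃ = 10.656π²/0.8² ≈ 164.329 (9× faster decay)
As t → ∞, higher modes decay exponentially faster. The n=1 mode dominates: θ ~ c₁ sin(πx/0.8) e^{-λ₁t}.
Decay rate: λ₁ = 1.184π²/0.8² ≈ 18.259.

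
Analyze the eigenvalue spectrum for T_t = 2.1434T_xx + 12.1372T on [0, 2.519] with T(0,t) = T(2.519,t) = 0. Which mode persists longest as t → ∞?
Eigenvalues: λₙ = 2.1434n²π²/2.519² - 12.1372.
First three modes:
  n=1: λ₁ = 2.1434π²/2.519² - 12.1372 ≈ -8.803
  n=2: λ₂ = 8.5736π²/2.519² - 12.1372 ≈ 1.198
  n=3: λ₃ = 19.2906π²/2.519² - 12.1372 ≈ 17.867
Since 2.1434π²/2.519² ≈ 3.334 < 12.1372, λ₁ < 0.
The n=1 mode grows fastest (−λₙ is largest for n=1) → dominates.
Asymptotic: T ~ c₁ sin(πx/2.519) e^{8.803t} (exponential growth at rate −λ₁ ≈ 8.803).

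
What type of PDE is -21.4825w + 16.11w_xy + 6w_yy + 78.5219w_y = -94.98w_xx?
Rewriting in standard form: 94.98w_xx + 16.11w_xy + 6w_yy + 78.5219w_y - 21.4825w = 0. With A = 94.98, B = 16.11, C = 6, the discriminant is -2019.9879. This is an elliptic PDE.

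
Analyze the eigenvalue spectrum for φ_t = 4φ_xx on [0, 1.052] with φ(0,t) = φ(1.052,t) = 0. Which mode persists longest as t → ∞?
Eigenvalues: λₙ = 4n²π²/1.052².
First three modes:
  n=1: λ₁ = 4π²/1.052² ≈ 35.672
  n=2: λ₂ = 16π²/1.052² ≈ 142.688 (4× faster decay)
  n=3: λ₃ = 36π²/1.052² ≈ 321.049 (9× faster decay)
As t → ∞, higher modes decay exponentially faster. The n=1 mode dominates: φ ~ c₁ sin(πx/1.052) e^{-λ₁t}.
Decay rate: λ₁ = 4π²/1.052² ≈ 35.672.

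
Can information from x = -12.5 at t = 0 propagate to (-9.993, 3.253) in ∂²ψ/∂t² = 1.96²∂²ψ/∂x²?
Yes. The domain of dependence is [-16.36888, -3.61712], and -12.5 ∈ [-16.36888, -3.61712].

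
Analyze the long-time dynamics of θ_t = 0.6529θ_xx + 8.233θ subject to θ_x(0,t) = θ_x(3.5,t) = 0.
Long-time behavior: θ grows unboundedly. With Neumann BCs the constant mode has diffusion eigenvalue 0, so any r > 0 makes it grow like e^(8.233t); solution grows exponentially.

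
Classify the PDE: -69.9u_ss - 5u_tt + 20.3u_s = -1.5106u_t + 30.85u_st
Rewriting in standard form: -69.9u_ss - 30.85u_st - 5u_tt + 20.3u_s + 1.5106u_t = 0. A = -69.9, B = -30.85, C = -5. Discriminant B² - 4AC = -446.2775. Since -446.2775 < 0, elliptic.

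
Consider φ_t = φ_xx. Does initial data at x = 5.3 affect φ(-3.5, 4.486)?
Yes, for any finite x. The heat equation has infinite propagation speed, so all initial data affects all points at any t > 0.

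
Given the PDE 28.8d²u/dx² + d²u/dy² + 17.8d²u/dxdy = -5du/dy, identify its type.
Rewriting in standard form: 28.8d²u/dx² + 17.8d²u/dxdy + d²u/dy² + 5du/dy = 0. The second-order coefficients are A = 28.8, B = 17.8, C = 1. Since B² - 4AC = 201.64 > 0, this is a hyperbolic PDE.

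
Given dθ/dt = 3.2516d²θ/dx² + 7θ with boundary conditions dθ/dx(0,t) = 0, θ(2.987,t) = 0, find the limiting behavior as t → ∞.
θ grows unboundedly. Reaction dominates diffusion (r=7 > κπ²/(4L²)≈0.9); solution grows exponentially.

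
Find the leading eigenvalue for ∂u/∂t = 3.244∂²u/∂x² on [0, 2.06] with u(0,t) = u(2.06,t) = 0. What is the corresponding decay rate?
Eigenvalues: λₙ = 3.244n²π²/2.06².
First three modes:
  n=1: λ₁ = 3.244π²/2.06² ≈ 7.545
  n=2: λ₂ = 12.976π²/2.06² ≈ 30.179 (4× faster decay)
  n=3: λ₃ = 29.196π²/2.06² ≈ 67.903 (9× faster decay)
As t → ∞, higher modes decay exponentially faster. The n=1 mode dominates: u ~ c₁ sin(πx/2.06) e^{-λ₁t}.
Decay rate: λ₁ = 3.244π²/2.06² ≈ 7.545.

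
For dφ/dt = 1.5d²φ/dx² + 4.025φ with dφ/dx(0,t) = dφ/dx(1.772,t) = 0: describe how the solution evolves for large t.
φ grows unboundedly. With Neumann BCs the constant mode has diffusion eigenvalue 0, so any r > 0 makes it grow like e^(4.025t); solution grows exponentially.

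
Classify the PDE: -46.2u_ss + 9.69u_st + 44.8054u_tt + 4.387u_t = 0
A = -46.2, B = 9.69, C = 44.8054. Discriminant B² - 4AC = 8373.93402. Since 8373.93402 > 0, hyperbolic.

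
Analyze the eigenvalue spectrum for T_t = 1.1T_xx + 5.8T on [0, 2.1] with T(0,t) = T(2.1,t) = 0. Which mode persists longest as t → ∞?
Eigenvalues: λₙ = 1.1n²π²/2.1² - 5.8.
First three modes:
  n=1: λ₁ = 1.1π²/2.1² - 5.8 ≈ -3.338
  n=2: λ₂ = 4.4π²/2.1² - 5.8 ≈ 4.047
  n=3: λ₃ = 9.9π²/2.1² - 5.8 ≈ 16.356
Since 1.1π²/2.1² ≈ 2.462 < 5.8, λ₁ < 0.
The n=1 mode grows fastest (−λₙ is largest for n=1) → dominates.
Asymptotic: T ~ c₁ sin(πx/2.1) e^{3.338t} (exponential growth at rate −λ₁ ≈ 3.338).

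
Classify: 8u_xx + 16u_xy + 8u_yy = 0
Parabolic (discriminant = 0).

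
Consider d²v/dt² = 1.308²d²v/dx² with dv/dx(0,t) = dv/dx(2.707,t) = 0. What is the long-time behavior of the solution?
As t → ∞, v oscillates about a mean that drifts linearly in t (generically unbounded; no decay). There is no damping, so the nonconstant modes persist as standing waves (energy conserved, no decay). But with Neumann conditions at both ends the constant mode has eigenvalue 0: the spatial mean M(t) of v satisfies M'' = 0, so M(t) = M(0) + M'(0)·t. Unless the initial velocity has zero mean (∫v_t(x,0)dx = 0), the solution grows linearly in t (unbounded, though not exponentially); if it does have zero mean, the solution stays bounded and simply oscillates.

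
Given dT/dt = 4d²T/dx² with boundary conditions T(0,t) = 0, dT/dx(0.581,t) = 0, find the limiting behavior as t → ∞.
T → 0. Heat escapes through the Dirichlet boundary.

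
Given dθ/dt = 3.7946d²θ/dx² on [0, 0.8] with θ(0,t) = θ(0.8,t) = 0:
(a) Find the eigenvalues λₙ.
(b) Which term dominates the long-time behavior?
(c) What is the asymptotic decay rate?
Eigenvalues: λₙ = 3.7946n²π²/0.8².
First three modes:
  n=1: λ₁ = 3.7946π²/0.8² ≈ 58.518
  n=2: λ₂ = 15.1784π²/0.8² ≈ 234.07 (4× faster decay)
  n=3: λ₃ = 34.1514π²/0.8² ≈ 526.658 (9× faster decay)
As t → ∞, higher modes decay exponentially faster. The n=1 mode dominates: θ ~ c₁ sin(πx/0.8) e^{-λ₁t}.
Decay rate: λ₁ = 3.7946π²/0.8² ≈ 58.518.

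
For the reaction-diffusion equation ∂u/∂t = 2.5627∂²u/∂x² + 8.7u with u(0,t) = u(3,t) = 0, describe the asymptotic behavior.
u grows unboundedly. Reaction dominates diffusion (r=8.7 > κπ²/L²≈2.81); solution grows exponentially.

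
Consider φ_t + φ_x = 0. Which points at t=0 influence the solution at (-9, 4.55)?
A single point: x = -13.55. The characteristic through (-9, 4.55) is x - 1t = const, so x = -9 - 1·4.55 = -13.55.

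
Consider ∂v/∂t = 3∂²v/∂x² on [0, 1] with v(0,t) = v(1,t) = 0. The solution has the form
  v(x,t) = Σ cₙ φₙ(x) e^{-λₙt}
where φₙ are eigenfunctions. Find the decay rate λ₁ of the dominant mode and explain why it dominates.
Eigenvalues: λₙ = 3n²π².
First three modes:
  n=1: λ₁ = 3π² ≈ 29.609
  n=2: λ₂ = 12π² ≈ 118.435 (4× faster decay)
  n=3: λ₃ = 27π² ≈ 266.479 (9× faster decay)
As t → ∞, higher modes decay exponentially faster. The n=1 mode dominates: v ~ c₁ sin(πx) e^{-λ₁t}.
Decay rate: λ₁ = 3π² ≈ 29.609.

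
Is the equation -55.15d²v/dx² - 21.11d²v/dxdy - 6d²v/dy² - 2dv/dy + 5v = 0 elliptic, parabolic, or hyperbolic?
Computing B² - 4AC with A = -55.15, B = -21.11, C = -6: discriminant = -877.9679 (negative). Answer: elliptic.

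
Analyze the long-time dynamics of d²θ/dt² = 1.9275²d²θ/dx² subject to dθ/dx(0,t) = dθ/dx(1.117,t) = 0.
Long-time behavior: θ oscillates about a mean that drifts linearly in t (generically unbounded; no decay). There is no damping, so the nonconstant modes persist as standing waves (energy conserved, no decay). But with Neumann conditions at both ends the constant mode has eigenvalue 0: the spatial mean M(t) of θ satisfies M'' = 0, so M(t) = M(0) + M'(0)·t. Unless the initial velocity has zero mean (∫θ_t(x,0)dx = 0), the solution grows linearly in t (unbounded, though not exponentially); if it does have zero mean, the solution stays bounded and simply oscillates.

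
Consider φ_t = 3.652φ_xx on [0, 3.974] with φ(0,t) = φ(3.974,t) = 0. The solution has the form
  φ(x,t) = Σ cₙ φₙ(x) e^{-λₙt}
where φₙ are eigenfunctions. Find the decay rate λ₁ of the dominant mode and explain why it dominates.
Eigenvalues: λₙ = 3.652n²π²/3.974².
First three modes:
  n=1: λ₁ = 3.652π²/3.974² ≈ 2.282
  n=2: λ₂ = 14.608π²/3.974² ≈ 9.129 (4× faster decay)
  n=3: λ₃ = 32.868π²/3.974² ≈ 20.541 (9× faster decay)
As t → ∞, higher modes decay exponentially faster. The n=1 mode dominates: φ ~ c₁ sin(πx/3.974) e^{-λ₁t}.
Decay rate: λ₁ = 3.652π²/3.974² ≈ 2.282.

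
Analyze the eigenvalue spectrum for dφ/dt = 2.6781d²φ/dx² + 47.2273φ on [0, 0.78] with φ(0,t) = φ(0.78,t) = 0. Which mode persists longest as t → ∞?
Eigenvalues: λₙ = 2.6781n²π²/0.78² - 47.2273.
First three modes:
  n=1: λ₁ = 2.6781π²/0.78² - 47.2273 ≈ -3.783
  n=2: λ₂ = 10.7124π²/0.78² - 47.2273 ≈ 126.552
  n=3: λ₃ = 24.1029π²/0.78² - 47.2273 ≈ 343.775
Since 2.6781π²/0.78² ≈ 43.445 < 47.2273, λ₁ < 0.
The n=1 mode grows fastest (−λₙ is largest for n=1) → dominates.
Asymptotic: φ ~ c₁ sin(πx/0.78) e^{3.783t} (exponential growth at rate −λ₁ ≈ 3.783).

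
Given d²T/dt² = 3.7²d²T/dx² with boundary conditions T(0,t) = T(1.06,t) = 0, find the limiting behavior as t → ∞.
T oscillates (no decay). Energy is conserved; the solution oscillates indefinitely as standing waves.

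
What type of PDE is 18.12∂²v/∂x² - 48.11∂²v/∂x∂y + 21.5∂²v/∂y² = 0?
With A = 18.12, B = -48.11, C = 21.5, the discriminant is 756.2521. This is a hyperbolic PDE.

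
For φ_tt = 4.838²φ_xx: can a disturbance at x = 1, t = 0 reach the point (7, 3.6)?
Yes. The domain of dependence is [-10.4168, 24.4168], and 1 ∈ [-10.4168, 24.4168].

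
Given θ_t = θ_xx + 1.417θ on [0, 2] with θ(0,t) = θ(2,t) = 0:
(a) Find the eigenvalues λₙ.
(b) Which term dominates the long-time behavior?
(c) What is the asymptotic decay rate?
Eigenvalues: λₙ = n²π²/2² - 1.417.
First three modes:
  n=1: λ₁ = π²/2² - 1.417 ≈ 1.05
  n=2: λ₂ = 4π²/2² - 1.417 ≈ 8.453
  n=3: λ₃ = 9π²/2² - 1.417 ≈ 20.79
Since π²/2² ≈ 2.467 > 1.417, all λₙ > 0.
The n=1 mode decays slowest → dominates as t → ∞.
Asymptotic: θ ~ c₁ sin(πx/2) e^{-λ₁t} with decay rate λ₁ ≈ 1.05.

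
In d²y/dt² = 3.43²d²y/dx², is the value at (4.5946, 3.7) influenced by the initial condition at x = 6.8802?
Yes. The domain of dependence is [-8.0964, 17.2856], and 6.8802 ∈ [-8.0964, 17.2856].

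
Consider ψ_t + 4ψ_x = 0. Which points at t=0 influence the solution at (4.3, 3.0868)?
A single point: x = -8.0472. The characteristic through (4.3, 3.0868) is x - 4t = const, so x = 4.3 - 4·3.0868 = -8.0472.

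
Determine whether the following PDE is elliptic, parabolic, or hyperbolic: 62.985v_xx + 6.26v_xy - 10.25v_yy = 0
Coefficients: A = 62.985, B = 6.26, C = -10.25. B² - 4AC = 2621.5726, which is positive, so the equation is hyperbolic.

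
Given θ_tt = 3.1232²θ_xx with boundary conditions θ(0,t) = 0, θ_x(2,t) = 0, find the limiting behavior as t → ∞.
θ oscillates (no decay). Energy is conserved; the solution oscillates indefinitely as standing waves.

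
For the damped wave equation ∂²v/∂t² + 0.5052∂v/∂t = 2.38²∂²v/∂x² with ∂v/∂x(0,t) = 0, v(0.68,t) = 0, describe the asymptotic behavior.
v → 0. Damping (γ=0.5052) dissipates energy; oscillations decay exponentially.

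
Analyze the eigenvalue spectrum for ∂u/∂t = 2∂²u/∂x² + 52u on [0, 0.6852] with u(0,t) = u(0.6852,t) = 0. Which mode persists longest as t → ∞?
Eigenvalues: λₙ = 2n²π²/0.6852² - 52.
First three modes:
  n=1: λ₁ = 2π²/0.6852² - 52 ≈ -9.957
  n=2: λ₂ = 8π²/0.6852² - 52 ≈ 116.173
  n=3: λ₃ = 18π²/0.6852² - 52 ≈ 326.388
Since 2π²/0.6852² ≈ 42.043 < 52, λ₁ < 0.
The n=1 mode grows fastest (−λₙ is largest for n=1) → dominates.
Asymptotic: u ~ c₁ sin(πx/0.6852) e^{9.957t} (exponential growth at rate −λ₁ ≈ 9.957).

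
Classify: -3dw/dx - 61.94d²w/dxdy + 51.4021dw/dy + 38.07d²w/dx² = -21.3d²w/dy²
Rewriting in standard form: 38.07d²w/dx² - 61.94d²w/dxdy + 21.3d²w/dy² - 3dw/dx + 51.4021dw/dy = 0. Hyperbolic (discriminant = 592.9996).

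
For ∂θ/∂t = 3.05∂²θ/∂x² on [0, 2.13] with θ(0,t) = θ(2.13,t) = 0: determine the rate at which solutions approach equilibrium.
Eigenvalues: λₙ = 3.05n²π²/2.13².
First three modes:
  n=1: λ₁ = 3.05π²/2.13² ≈ 6.635
  n=2: λ₂ = 12.2π²/2.13² ≈ 26.54 (4× faster decay)
  n=3: λ₃ = 27.45π²/2.13² ≈ 59.715 (9× faster decay)
As t → ∞, higher modes decay exponentially faster. The n=1 mode dominates: θ ~ c₁ sin(πx/2.13) e^{-λ₁t}.
Decay rate: λ₁ = 3.05π²/2.13² ≈ 6.635.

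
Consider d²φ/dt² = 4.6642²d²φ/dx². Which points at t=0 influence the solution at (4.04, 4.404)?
Domain of dependence: [-16.5011368, 24.5811368]. Signals travel at speed 4.6642, so data within |x - 4.04| ≤ 4.6642·4.404 = 20.5411368 can reach the point.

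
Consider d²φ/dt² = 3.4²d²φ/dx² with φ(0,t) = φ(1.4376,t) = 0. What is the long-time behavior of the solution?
As t → ∞, φ oscillates (no decay). Energy is conserved; the solution oscillates indefinitely as standing waves.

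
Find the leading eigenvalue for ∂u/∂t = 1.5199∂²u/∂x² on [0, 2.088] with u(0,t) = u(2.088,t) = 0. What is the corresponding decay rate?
Eigenvalues: λₙ = 1.5199n²π²/2.088².
First three modes:
  n=1: λ₁ = 1.5199π²/2.088² ≈ 3.441
  n=2: λ₂ = 6.0796π²/2.088² ≈ 13.763 (4× faster decay)
  n=3: λ₃ = 13.6791π²/2.088² ≈ 30.967 (9× faster decay)
As t → ∞, higher modes decay exponentially faster. The n=1 mode dominates: u ~ c₁ sin(πx/2.088) e^{-λ₁t}.
Decay rate: λ₁ = 1.5199π²/2.088² ≈ 3.441.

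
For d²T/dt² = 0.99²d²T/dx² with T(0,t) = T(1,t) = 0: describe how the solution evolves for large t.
T oscillates (no decay). Energy is conserved; the solution oscillates indefinitely as standing waves.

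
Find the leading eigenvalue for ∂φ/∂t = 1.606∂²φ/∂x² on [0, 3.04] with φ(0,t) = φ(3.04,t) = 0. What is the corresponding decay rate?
Eigenvalues: λₙ = 1.606n²π²/3.04².
First three modes:
  n=1: λ₁ = 1.606π²/3.04² ≈ 1.715
  n=2: λ₂ = 6.424π²/3.04² ≈ 6.861 (4× faster decay)
  n=3: λ₃ = 14.454π²/3.04² ≈ 15.436 (9× faster decay)
As t → ∞, higher modes decay exponentially faster. The n=1 mode dominates: φ ~ c₁ sin(πx/3.04) e^{-λ₁t}.
Decay rate: λ₁ = 1.606π²/3.04² ≈ 1.715.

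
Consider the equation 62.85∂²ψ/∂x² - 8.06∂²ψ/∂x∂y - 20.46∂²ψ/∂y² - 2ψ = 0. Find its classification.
Hyperbolic. (A = 62.85, B = -8.06, C = -20.46 gives B² - 4AC = 5208.6076.)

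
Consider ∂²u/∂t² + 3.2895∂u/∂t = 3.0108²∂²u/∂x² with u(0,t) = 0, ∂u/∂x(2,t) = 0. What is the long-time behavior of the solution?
As t → ∞, u → 0. Damping (γ=3.2895) dissipates energy; oscillations decay exponentially.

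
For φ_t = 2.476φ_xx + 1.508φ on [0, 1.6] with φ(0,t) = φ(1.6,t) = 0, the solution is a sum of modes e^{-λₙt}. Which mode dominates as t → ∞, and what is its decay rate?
Eigenvalues: λₙ = 2.476n²π²/1.6² - 1.508.
First three modes:
  n=1: λ₁ = 2.476π²/1.6² - 1.508 ≈ 8.038
  n=2: λ₂ = 9.904π²/1.6² - 1.508 ≈ 36.675
  n=3: λ₃ = 22.284π²/1.6² - 1.508 ≈ 84.404
Since 2.476π²/1.6² ≈ 9.546 > 1.508, all λₙ > 0.
The n=1 mode decays slowest → dominates as t → ∞.
Asymptotic: φ ~ c₁ sin(πx/1.6) e^{-λ₁t} with decay rate λ₁ ≈ 8.038.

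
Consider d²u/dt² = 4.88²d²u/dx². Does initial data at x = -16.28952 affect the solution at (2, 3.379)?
No. The domain of dependence is [-14.48952, 18.48952], and -16.28952 is outside this interval.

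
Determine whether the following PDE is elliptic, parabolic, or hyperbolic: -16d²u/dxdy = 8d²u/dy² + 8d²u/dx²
Rewriting in standard form: -8d²u/dx² - 16d²u/dxdy - 8d²u/dy² = 0. Coefficients: A = -8, B = -16, C = -8. B² - 4AC = 0, which is zero, so the equation is parabolic.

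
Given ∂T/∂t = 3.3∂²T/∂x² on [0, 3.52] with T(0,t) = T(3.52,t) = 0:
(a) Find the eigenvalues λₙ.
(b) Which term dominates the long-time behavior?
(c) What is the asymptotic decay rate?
Eigenvalues: λₙ = 3.3n²π²/3.52².
First three modes:
  n=1: λ₁ = 3.3π²/3.52² ≈ 2.629
  n=2: λ₂ = 13.2π²/3.52² ≈ 10.514 (4× faster decay)
  n=3: λ₃ = 29.7π²/3.52² ≈ 23.658 (9× faster decay)
As t → ∞, higher modes decay exponentially faster. The n=1 mode dominates: T ~ c₁ sin(πx/3.52) e^{-λ₁t}.
Decay rate: λ₁ = 3.3π²/3.52² ≈ 2.629.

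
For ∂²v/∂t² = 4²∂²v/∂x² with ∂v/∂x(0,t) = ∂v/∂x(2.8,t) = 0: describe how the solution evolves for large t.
v oscillates about a mean that drifts linearly in t (generically unbounded; no decay). There is no damping, so the nonconstant modes persist as standing waves (energy conserved, no decay). But with Neumann conditions at both ends the constant mode has eigenvalue 0: the spatial mean M(t) of v satisfies M'' = 0, so M(t) = M(0) + M'(0)·t. Unless the initial velocity has zero mean (∫v_t(x,0)dx = 0), the solution grows linearly in t (unbounded, though not exponentially); if it does have zero mean, the solution stays bounded and simply oscillates.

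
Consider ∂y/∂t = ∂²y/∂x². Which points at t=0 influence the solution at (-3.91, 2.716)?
The entire real line. The heat equation has infinite propagation speed: any initial disturbance instantly affects all points (though exponentially small far away).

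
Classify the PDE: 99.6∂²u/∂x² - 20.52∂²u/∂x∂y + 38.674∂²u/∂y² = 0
A = 99.6, B = -20.52, C = 38.674. Discriminant B² - 4AC = -14986.6512. Since -14986.6512 < 0, elliptic.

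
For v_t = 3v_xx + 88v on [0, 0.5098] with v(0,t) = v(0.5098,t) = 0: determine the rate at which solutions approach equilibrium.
Eigenvalues: λₙ = 3n²π²/0.5098² - 88.
First three modes:
  n=1: λ₁ = 3π²/0.5098² - 88 ≈ 25.926
  n=2: λ₂ = 12π²/0.5098² - 88 ≈ 367.702
  n=3: λ₃ = 27π²/0.5098² - 88 ≈ 937.33
Since 3π²/0.5098² ≈ 113.926 > 88, all λₙ > 0.
The n=1 mode decays slowest → dominates as t → ∞.
Asymptotic: v ~ c₁ sin(πx/0.5098) e^{-λ₁t} with decay rate λ₁ ≈ 25.926.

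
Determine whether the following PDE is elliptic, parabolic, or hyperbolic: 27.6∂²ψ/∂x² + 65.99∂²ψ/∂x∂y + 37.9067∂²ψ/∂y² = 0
Coefficients: A = 27.6, B = 65.99, C = 37.9067. B² - 4AC = 169.78042, which is positive, so the equation is hyperbolic.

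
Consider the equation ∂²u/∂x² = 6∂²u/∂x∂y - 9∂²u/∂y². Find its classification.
Rewriting in standard form: ∂²u/∂x² - 6∂²u/∂x∂y + 9∂²u/∂y² = 0. Parabolic. (A = 1, B = -6, C = 9 gives B² - 4AC = 0.)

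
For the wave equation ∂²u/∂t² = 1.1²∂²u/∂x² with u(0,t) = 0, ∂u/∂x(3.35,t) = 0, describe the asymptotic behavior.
u oscillates (no decay). Energy is conserved; the solution oscillates indefinitely as standing waves.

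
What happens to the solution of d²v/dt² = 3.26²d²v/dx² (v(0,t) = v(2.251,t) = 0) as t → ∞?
v oscillates (no decay). Energy is conserved; the solution oscillates indefinitely as standing waves.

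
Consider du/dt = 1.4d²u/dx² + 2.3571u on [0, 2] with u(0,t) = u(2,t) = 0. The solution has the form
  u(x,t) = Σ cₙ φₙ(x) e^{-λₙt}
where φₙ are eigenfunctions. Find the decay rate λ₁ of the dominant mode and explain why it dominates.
Eigenvalues: λₙ = 1.4n²π²/2² - 2.3571.
First three modes:
  n=1: λ₁ = 1.4π²/2² - 2.3571 ≈ 1.097
  n=2: λ₂ = 5.6π²/2² - 2.3571 ≈ 11.46
  n=3: λ₃ = 12.6π²/2² - 2.3571 ≈ 28.732
Since 1.4π²/2² ≈ 3.454 > 2.3571, all λₙ > 0.
The n=1 mode decays slowest → dominates as t → ∞.
Asymptotic: u ~ c₁ sin(πx/2) e^{-λ₁t} with decay rate λ₁ ≈ 1.097.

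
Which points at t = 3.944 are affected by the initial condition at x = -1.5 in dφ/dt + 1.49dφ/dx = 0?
At x = 4.37656. The characteristic carries data from (-1.5, 0) to (4.37656, 3.944).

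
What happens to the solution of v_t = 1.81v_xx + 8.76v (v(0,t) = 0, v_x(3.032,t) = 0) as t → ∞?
v grows unboundedly. Reaction dominates diffusion (r=8.76 > κπ²/(4L²)≈0.49); solution grows exponentially.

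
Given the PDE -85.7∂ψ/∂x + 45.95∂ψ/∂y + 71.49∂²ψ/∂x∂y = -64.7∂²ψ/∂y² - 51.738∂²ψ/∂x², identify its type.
Rewriting in standard form: 51.738∂²ψ/∂x² + 71.49∂²ψ/∂x∂y + 64.7∂²ψ/∂y² - 85.7∂ψ/∂x + 45.95∂ψ/∂y = 0. The second-order coefficients are A = 51.738, B = 71.49, C = 64.7. Since B² - 4AC = -8278.9743 < 0, this is an elliptic PDE.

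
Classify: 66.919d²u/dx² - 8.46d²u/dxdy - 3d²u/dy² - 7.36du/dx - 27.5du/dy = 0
Hyperbolic (discriminant = 874.5996).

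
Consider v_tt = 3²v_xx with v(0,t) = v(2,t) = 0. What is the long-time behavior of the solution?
As t → ∞, v oscillates (no decay). Energy is conserved; the solution oscillates indefinitely as standing waves.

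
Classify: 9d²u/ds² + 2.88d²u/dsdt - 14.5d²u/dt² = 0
Hyperbolic (discriminant = 530.2944).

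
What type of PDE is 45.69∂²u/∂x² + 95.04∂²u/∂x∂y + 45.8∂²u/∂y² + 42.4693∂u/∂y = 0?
With A = 45.69, B = 95.04, C = 45.8, the discriminant is 662.1936. This is a hyperbolic PDE.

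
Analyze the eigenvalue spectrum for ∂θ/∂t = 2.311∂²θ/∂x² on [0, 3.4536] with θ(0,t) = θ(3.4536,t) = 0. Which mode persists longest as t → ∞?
Eigenvalues: λₙ = 2.311n²π²/3.4536².
First three modes:
  n=1: λ₁ = 2.311π²/3.4536² ≈ 1.912
  n=2: λ₂ = 9.244π²/3.4536² ≈ 7.649 (4× faster decay)
  n=3: λ₃ = 20.799π²/3.4536² ≈ 17.211 (9× faster decay)
As t → ∞, higher modes decay exponentially faster. The n=1 mode dominates: θ ~ c₁ sin(πx/3.4536) e^{-λ₁t}.
Decay rate: λ₁ = 2.311π²/3.4536² ≈ 1.912.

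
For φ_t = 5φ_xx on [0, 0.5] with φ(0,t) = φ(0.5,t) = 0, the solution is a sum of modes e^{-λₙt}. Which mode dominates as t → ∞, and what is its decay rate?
Eigenvalues: λₙ = 5n²π²/0.5².
First three modes:
  n=1: λ₁ = 5π²/0.5² ≈ 197.392
  n=2: λ₂ = 20π²/0.5² ≈ 789.568 (4× faster decay)
  n=3: λ₃ = 45π²/0.5² ≈ 1776.529 (9× faster decay)
As t → ∞, higher modes decay exponentially faster. The n=1 mode dominates: φ ~ c₁ sin(πx/0.5) e^{-λ₁t}.
Decay rate: λ₁ = 5π²/0.5² ≈ 197.392.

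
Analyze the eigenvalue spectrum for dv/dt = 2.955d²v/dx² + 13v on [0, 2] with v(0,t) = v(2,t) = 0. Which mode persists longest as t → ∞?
Eigenvalues: λₙ = 2.955n²π²/2² - 13.
First three modes:
  n=1: λ₁ = 2.955π²/2² - 13 ≈ -5.709
  n=2: λ₂ = 11.82π²/2² - 13 ≈ 16.165
  n=3: λ₃ = 26.595π²/2² - 13 ≈ 52.621
Since 2.955π²/2² ≈ 7.291 < 13, λ₁ < 0.
The n=1 mode grows fastest (−λₙ is largest for n=1) → dominates.
Asymptotic: v ~ c₁ sin(πx/2) e^{5.709t} (exponential growth at rate −λ₁ ≈ 5.709).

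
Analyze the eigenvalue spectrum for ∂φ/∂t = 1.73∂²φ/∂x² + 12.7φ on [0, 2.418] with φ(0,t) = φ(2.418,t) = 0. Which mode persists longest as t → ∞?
Eigenvalues: λₙ = 1.73n²π²/2.418² - 12.7.
First three modes:
  n=1: λ₁ = 1.73π²/2.418² - 12.7 ≈ -9.78
  n=2: λ₂ = 6.92π²/2.418² - 12.7 ≈ -1.019
  n=3: λ₃ = 15.57π²/2.418² - 12.7 ≈ 13.583
Since 1.73π²/2.418² ≈ 2.92 < 12.7, λ₁ < 0.
The n=1 mode grows fastest (−λₙ is largest for n=1) → dominates.
Asymptotic: φ ~ c₁ sin(πx/2.418) e^{9.78t} (exponential growth at rate −λ₁ ≈ 9.78).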